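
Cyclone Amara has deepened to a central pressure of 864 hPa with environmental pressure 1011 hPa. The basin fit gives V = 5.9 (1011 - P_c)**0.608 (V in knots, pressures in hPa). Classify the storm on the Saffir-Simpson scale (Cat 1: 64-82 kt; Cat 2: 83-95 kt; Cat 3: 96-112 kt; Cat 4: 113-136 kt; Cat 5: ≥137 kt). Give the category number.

4

ΔP = 1011 − 864 = 147 hPa.
V ≈ 5.9 × 147^0.608 = 5.9 × 20.78 ≈ 123 kt.
123 kt falls in the Category 4 band.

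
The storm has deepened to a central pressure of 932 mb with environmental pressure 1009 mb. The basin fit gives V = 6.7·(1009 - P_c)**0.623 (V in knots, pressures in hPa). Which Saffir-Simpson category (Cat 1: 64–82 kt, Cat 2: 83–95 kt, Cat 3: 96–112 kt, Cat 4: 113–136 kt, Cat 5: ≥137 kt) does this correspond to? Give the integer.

ΔP = 1009 − 932 = 77 mb.
V ≈ 6.7 × 77^0.623 = 6.7 × 14.97 ≈ 100 kt.
100 kt falls in the Category 3 band.

3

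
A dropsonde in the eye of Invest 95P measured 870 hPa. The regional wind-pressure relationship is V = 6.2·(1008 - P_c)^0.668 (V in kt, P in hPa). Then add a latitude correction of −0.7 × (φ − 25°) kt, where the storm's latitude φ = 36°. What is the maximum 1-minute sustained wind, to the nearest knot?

ΔP = 1008 − 870 = 138 hPa.
138^0.668 ≈ 26.881.
V ≈ 6.2 × 26.881 ≈ 166.7 kt.
Latitude correction: −0.7 × (36 − 25) = -7.7 kt.
Corrected V ≈ 159 kt → 159 kt.

159 kt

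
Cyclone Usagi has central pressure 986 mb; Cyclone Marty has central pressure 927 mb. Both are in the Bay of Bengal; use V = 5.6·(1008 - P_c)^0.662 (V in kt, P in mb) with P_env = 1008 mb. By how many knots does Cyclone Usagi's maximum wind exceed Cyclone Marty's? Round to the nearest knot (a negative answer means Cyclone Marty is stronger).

Cyclone Usagi: ΔP = 22; V ≈ 5.6 × 22^0.662 ≈ 43.34 kt.
Cyclone Marty: ΔP = 81; V ≈ 5.6 × 81^0.662 ≈ 102.71 kt.
Difference ≈ 43.34 − 102.71 = -59.37 → -59 kt.

-59 kt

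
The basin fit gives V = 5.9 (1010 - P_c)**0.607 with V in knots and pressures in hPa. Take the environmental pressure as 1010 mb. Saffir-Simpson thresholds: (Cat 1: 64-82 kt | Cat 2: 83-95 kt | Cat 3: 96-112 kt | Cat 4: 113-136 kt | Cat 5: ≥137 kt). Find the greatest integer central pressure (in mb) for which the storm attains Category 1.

959 mb

Category 1 begins at V = 64 kt.
Required ΔP = (64/5.9)^(1/0.607) = 10.847^1.647 ≈ 50.77 mb.
P_c ≤ 1010 − 50.77 = 959.23, so the highest integer P_c is 959 mb.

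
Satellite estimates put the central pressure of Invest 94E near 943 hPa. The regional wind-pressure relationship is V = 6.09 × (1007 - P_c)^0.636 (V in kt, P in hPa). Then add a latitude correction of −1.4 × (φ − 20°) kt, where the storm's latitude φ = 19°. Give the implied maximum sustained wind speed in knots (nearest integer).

ΔP = 1007 − 943 = 64 hPa.
64^0.636 ≈ 14.084.
V ≈ 6.09 × 14.084 ≈ 85.8 kt.
Latitude correction: −1.4 × (19 − 20) = 1.4 kt.
Corrected V ≈ 87.2 kt → 87 kt.

87 kt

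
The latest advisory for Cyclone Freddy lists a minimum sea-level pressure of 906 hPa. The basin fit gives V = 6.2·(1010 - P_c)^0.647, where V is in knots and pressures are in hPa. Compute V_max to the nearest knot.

125 kt

ΔP = 1010 − 906 = 104 hPa.
104^0.647 ≈ 20.185.
V ≈ 6.2 × 20.185 ≈ 125.1 kt.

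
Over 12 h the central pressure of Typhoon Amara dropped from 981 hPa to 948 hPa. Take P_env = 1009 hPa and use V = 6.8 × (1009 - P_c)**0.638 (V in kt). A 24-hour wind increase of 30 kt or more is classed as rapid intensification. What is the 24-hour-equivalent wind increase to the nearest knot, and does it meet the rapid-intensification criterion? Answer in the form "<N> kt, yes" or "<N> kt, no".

V₁: ΔP = 28, V ≈ 6.8 × 28^0.638 ≈ 56.99 kt.
V₂: ΔP = 61, V ≈ 6.8 × 61^0.638 ≈ 93.66 kt.
ΔV over 12 h = 36.67 kt → 24 h equivalent = 36.67 × 24/12 ≈ 73.34 kt.
73 kt ≥ 30 kt ⇒ rapid intensification.

73 kt, yes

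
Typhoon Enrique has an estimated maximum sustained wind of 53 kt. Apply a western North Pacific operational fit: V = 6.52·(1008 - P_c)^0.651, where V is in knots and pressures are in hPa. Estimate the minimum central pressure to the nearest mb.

ΔP = (V / 6.52)^(1/0.651) = (53/6.52)^1.536.
53/6.52 = 8.129; 8.129^1.536 ≈ 25.00 mb.
P_c = 1008 − 25.00 = 983.00 ≈ 983 mb.

983 mb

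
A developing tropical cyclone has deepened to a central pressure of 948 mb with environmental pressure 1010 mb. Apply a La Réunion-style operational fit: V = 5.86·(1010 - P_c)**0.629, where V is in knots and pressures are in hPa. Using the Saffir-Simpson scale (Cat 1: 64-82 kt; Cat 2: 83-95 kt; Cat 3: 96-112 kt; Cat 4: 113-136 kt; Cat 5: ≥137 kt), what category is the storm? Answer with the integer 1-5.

1

ΔP = 1010 − 948 = 62 mb.
V ≈ 5.86 × 62^0.629 = 5.86 × 13.41 ≈ 79 kt.
79 kt falls in the Category 1 band.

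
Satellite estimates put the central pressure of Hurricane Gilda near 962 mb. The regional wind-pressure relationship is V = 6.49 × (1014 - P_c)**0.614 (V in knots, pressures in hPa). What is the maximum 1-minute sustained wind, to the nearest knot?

ΔP = 1014 − 962 = 52 mb.
52^0.614 ≈ 11.314.
V ≈ 6.49 × 11.314 ≈ 73.4 kt.

73 kt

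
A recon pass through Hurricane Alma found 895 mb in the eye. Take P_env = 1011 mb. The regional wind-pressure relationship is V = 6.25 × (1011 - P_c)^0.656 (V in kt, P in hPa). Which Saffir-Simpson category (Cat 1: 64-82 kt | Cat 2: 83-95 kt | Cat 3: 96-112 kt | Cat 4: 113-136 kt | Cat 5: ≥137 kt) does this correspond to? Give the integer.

ΔP = 1011 − 895 = 116 mb.
V ≈ 6.25 × 116^0.656 = 6.25 × 22.61 ≈ 141 kt.
141 kt falls in the Category 5 band.

5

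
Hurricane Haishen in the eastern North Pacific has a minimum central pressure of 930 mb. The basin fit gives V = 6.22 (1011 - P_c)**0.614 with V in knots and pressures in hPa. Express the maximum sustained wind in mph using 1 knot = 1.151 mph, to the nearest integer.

106 mph

ΔP = 1011 − 930 = 81 mb.
V ≈ 6.22 × 81^0.614 = 6.22 × 14.853 ≈ 92.385 kt.
92.385 × 1.151 ≈ 106.33 mph → 106 mph.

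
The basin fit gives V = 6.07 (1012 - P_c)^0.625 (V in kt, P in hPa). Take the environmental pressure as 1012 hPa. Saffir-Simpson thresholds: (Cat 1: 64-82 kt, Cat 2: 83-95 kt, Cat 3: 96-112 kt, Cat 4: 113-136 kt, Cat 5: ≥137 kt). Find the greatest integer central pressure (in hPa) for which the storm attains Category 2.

Category 2 begins at V = 83 kt.
Required ΔP = (83/6.07)^(1/0.625) = 13.674^1.600 ≈ 65.68 hPa.
P_c ≤ 1012 − 65.68 = 946.32, so the highest integer P_c is 946 hPa.

946 hPa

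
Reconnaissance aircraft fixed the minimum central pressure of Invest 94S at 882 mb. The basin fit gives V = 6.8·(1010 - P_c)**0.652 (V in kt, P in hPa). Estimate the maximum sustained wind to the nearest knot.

ΔP = 1010 − 882 = 128 mb.
128^0.652 ≈ 23.654.
V ≈ 6.8 × 23.654 ≈ 160.8 kt.

161 kt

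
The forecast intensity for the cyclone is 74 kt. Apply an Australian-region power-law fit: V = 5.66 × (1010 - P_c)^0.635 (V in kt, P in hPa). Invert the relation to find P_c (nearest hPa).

953 hPa

ΔP = (V / 5.66)^(1/0.635) = (74/5.66)^1.575.
74/5.66 = 13.074; 13.074^1.575 ≈ 57.30 hPa.
P_c = 1010 − 57.30 = 952.70 ≈ 953 hPa.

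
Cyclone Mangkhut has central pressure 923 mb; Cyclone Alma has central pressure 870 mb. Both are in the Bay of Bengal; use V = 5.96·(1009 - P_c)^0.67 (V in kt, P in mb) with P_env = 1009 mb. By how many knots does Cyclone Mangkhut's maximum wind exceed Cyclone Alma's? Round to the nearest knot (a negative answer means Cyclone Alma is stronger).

-45 kt

Cyclone Mangkhut: ΔP = 86; V ≈ 5.96 × 86^0.67 ≈ 117.86 kt.
Cyclone Alma: ΔP = 139; V ≈ 5.96 × 139^0.67 ≈ 162.58 kt.
Difference ≈ 117.86 − 162.58 = -44.72 → -45 kt.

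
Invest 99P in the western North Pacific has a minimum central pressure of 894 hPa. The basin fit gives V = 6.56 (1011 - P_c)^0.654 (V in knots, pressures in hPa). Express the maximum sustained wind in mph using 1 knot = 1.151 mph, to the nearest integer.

ΔP = 1011 − 894 = 117 hPa.
V ≈ 6.56 × 117^0.654 = 6.56 × 22.521 ≈ 147.740 kt.
147.740 × 1.151 ≈ 170.05 mph → 170 mph.

170 mph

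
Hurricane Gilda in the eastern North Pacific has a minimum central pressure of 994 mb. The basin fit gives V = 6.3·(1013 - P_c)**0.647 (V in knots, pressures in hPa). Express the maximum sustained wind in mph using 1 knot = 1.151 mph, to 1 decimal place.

48.7 mph

ΔP = 1013 − 994 = 19 mb.
V ≈ 6.3 × 19^0.647 = 6.3 × 6.720 ≈ 42.334 kt.
42.334 × 1.151 ≈ 48.73 mph → 48.7 mph.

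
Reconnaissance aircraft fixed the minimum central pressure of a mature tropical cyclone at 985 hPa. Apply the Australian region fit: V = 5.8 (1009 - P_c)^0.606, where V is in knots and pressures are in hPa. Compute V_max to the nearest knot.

40 kt

ΔP = 1009 − 985 = 24 hPa.
24^0.606 ≈ 6.861.
V ≈ 5.8 × 6.861 ≈ 39.8 kt.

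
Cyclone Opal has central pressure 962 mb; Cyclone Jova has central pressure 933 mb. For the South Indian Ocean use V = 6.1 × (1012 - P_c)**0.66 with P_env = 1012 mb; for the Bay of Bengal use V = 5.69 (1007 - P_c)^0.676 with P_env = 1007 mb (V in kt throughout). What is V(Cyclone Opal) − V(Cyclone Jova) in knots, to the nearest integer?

Cyclone Opal: ΔP = 50; V ≈ 6.1 × 50^0.66 ≈ 80.66 kt.
Cyclone Jova: ΔP = 74; V ≈ 5.69 × 74^0.676 ≈ 104.40 kt.
Difference ≈ 80.66 − 104.40 = -23.74 → -24 kt.

-24 kt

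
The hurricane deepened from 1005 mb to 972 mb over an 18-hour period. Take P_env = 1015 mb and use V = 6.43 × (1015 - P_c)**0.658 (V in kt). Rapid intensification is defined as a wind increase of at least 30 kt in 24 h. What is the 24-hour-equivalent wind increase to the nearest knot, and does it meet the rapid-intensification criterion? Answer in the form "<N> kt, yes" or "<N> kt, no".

V₁: ΔP = 10, V ≈ 6.43 × 10^0.658 ≈ 29.26 kt.
V₂: ΔP = 43, V ≈ 6.43 × 43^0.658 ≈ 76.39 kt.
ΔV over 18 h = 47.13 kt → 24 h equivalent = 47.13 × 24/18 ≈ 62.84 kt.
63 kt ≥ 30 kt ⇒ rapid intensification.

63 kt, yes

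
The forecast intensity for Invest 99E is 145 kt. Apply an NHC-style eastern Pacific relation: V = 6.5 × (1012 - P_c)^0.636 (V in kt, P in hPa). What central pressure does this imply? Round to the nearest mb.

ΔP = (V / 6.5)^(1/0.636) = (145/6.5)^1.572.
145/6.5 = 22.308; 22.308^1.572 ≈ 131.89 mb.
P_c = 1012 − 131.89 = 880.11 ≈ 880 mb.

880 mb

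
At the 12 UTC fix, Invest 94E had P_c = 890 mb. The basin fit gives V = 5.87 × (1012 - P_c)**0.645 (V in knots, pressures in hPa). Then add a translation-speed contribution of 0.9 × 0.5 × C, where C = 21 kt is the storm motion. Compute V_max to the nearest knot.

140 kt

ΔP = 1012 − 890 = 122 mb.
122^0.645 ≈ 22.167.
V ≈ 5.87 × 22.167 ≈ 130.1 kt.
Translation term: 0.9 × 0.5 × 21 = 9.45 kt.
Corrected V ≈ 139.55 kt → 140 kt.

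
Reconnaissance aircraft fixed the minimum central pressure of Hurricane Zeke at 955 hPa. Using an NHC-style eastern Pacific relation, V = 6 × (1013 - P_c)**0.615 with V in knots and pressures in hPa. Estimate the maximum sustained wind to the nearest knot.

ΔP = 1013 − 955 = 58 hPa.
58^0.615 ≈ 12.148.
V ≈ 6 × 12.148 ≈ 72.9 kt.

73 kt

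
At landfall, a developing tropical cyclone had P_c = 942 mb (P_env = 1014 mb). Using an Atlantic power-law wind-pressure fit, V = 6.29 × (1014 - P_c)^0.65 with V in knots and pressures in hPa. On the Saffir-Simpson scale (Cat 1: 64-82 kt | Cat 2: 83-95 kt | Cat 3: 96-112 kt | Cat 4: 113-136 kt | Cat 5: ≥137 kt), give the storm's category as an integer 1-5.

3

ΔP = 1014 − 942 = 72 mb.
V ≈ 6.29 × 72^0.65 = 6.29 × 16.12 ≈ 101 kt.
101 kt falls in the Category 3 band.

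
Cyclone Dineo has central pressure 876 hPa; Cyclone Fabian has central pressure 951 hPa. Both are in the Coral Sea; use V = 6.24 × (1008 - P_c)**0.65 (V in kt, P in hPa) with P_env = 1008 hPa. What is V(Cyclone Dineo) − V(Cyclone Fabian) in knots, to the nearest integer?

63 kt

Cyclone Dineo: ΔP = 132; V ≈ 6.24 × 132^0.65 ≈ 149.13 kt.
Cyclone Fabian: ΔP = 57; V ≈ 6.24 × 57^0.65 ≈ 86.40 kt.
Difference ≈ 149.13 − 86.40 = 62.73 → 63 kt.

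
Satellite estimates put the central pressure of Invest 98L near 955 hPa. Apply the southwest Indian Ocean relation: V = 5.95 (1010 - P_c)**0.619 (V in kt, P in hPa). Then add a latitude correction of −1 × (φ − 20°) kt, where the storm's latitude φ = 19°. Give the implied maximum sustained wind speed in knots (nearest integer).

ΔP = 1010 − 955 = 55 hPa.
55^0.619 ≈ 11.948.
V ≈ 5.95 × 11.948 ≈ 71.1 kt.
Latitude correction: −1 × (19 − 20) = 1 kt.
Corrected V ≈ 72.1 kt → 72 kt.

72 kt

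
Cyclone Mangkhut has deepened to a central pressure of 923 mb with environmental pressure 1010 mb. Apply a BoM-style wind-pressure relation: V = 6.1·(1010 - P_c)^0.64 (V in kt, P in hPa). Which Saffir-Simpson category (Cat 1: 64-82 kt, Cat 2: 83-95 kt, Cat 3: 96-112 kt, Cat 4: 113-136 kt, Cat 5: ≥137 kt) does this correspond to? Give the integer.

ΔP = 1010 − 923 = 87 mb.
V ≈ 6.1 × 87^0.64 = 6.1 × 17.43 ≈ 106 kt.
106 kt falls in the Category 3 band.

3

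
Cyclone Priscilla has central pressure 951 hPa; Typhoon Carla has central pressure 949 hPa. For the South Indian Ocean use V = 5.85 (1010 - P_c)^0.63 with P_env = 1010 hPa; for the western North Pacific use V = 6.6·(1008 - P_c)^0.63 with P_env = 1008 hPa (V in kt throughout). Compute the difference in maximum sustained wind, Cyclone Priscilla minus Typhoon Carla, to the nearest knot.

-10 kt

Cyclone Priscilla: ΔP = 59; V ≈ 5.85 × 59^0.63 ≈ 76.35 kt.
Typhoon Carla: ΔP = 59; V ≈ 6.6 × 59^0.63 ≈ 86.14 kt.
Difference ≈ 76.35 − 86.14 = -9.79 → -10 kt.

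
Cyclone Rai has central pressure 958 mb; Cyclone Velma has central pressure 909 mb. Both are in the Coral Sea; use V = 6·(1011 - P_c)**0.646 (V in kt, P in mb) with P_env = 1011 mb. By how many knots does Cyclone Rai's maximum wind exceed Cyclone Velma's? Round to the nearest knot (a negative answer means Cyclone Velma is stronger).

-41 kt

Cyclone Rai: ΔP = 53; V ≈ 6 × 53^0.646 ≈ 77.99 kt.
Cyclone Velma: ΔP = 102; V ≈ 6 × 102^0.646 ≈ 119.04 kt.
Difference ≈ 77.99 − 119.04 = -41.05 → -41 kt.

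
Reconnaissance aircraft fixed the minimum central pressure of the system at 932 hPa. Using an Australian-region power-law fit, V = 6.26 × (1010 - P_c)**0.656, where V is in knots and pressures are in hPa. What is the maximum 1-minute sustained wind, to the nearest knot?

109 kt

ΔP = 1010 − 932 = 78 hPa.
78^0.656 ≈ 17.427.
V ≈ 6.26 × 17.427 ≈ 109.1 kt.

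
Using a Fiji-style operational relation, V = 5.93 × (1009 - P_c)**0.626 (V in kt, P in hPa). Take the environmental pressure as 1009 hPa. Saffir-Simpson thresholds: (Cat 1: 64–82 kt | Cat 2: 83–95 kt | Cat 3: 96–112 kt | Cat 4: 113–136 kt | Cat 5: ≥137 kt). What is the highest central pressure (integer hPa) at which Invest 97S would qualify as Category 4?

898 hPa

Category 4 begins at V = 113 kt.
Required ΔP = (113/5.93)^(1/0.626) = 19.056^1.597 ≈ 110.86 hPa.
P_c ≤ 1009 − 110.86 = 898.14, so the highest integer P_c is 898 hPa.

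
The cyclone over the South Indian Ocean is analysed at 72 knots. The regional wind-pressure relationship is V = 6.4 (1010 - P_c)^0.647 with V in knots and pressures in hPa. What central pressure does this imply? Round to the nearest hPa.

ΔP = (V / 6.4)^(1/0.647) = (72/6.4)^1.546.
72/6.4 = 11.250; 11.250^1.546 ≈ 42.14 hPa.
P_c = 1010 − 42.14 = 967.86 ≈ 968 hPa.

968 hPa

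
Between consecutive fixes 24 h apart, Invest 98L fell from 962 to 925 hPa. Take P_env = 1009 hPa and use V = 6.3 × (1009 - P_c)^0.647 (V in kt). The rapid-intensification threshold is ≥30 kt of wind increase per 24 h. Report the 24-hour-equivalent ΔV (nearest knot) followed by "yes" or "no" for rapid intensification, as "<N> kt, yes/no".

V₁: ΔP = 47, V ≈ 6.3 × 47^0.647 ≈ 76.07 kt.
V₂: ΔP = 84, V ≈ 6.3 × 84^0.647 ≈ 110.75 kt.
ΔV over 24 h = 34.68 kt → 24 h equivalent = 34.68 × 24/24 ≈ 34.68 kt.
35 kt ≥ 30 kt ⇒ rapid intensification.

35 kt, yes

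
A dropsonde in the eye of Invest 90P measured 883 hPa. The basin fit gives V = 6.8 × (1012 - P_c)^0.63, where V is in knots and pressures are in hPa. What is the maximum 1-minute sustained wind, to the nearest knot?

145 kt

ΔP = 1012 − 883 = 129 hPa.
129^0.63 ≈ 21.363.
V ≈ 6.8 × 21.363 ≈ 145.3 kt.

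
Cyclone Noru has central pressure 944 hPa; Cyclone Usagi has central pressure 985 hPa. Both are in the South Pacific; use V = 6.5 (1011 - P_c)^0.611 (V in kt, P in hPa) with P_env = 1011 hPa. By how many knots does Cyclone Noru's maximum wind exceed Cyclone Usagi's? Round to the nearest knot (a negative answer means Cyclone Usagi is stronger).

37 kt

Cyclone Noru: ΔP = 67; V ≈ 6.5 × 67^0.611 ≈ 84.85 kt.
Cyclone Usagi: ΔP = 26; V ≈ 6.5 × 26^0.611 ≈ 47.58 kt.
Difference ≈ 84.85 − 47.58 = 37.27 → 37 kt.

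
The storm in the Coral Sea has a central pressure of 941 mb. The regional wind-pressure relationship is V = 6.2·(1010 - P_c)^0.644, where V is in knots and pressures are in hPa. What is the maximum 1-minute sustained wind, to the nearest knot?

ΔP = 1010 − 941 = 69 mb.
69^0.644 ≈ 15.283.
V ≈ 6.2 × 15.283 ≈ 94.8 kt.

95 kt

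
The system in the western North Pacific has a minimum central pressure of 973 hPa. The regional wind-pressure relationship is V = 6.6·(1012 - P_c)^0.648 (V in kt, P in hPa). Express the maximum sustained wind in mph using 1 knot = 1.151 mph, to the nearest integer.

82 mph

ΔP = 1012 − 973 = 39 hPa.
V ≈ 6.6 × 39^0.648 = 6.6 × 10.740 ≈ 70.885 kt.
70.885 × 1.151 ≈ 81.59 mph → 82 mph.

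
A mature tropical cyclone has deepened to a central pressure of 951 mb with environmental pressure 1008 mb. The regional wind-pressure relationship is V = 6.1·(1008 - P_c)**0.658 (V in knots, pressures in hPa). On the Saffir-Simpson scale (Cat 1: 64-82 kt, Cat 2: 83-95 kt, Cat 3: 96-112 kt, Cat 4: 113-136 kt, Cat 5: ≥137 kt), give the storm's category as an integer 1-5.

ΔP = 1008 − 951 = 57 mb.
V ≈ 6.1 × 57^0.658 = 6.1 × 14.30 ≈ 87 kt.
87 kt falls in the Category 2 band.

2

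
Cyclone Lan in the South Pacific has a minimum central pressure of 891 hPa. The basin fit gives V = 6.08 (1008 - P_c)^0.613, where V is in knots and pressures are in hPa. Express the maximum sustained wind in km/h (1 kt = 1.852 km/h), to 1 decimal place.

ΔP = 1008 − 891 = 117 hPa.
V ≈ 6.08 × 117^0.613 = 6.08 × 18.527 ≈ 112.642 kt.
112.642 × 1.852 ≈ 208.61 km/h → 208.6 km/h.

208.6 km/h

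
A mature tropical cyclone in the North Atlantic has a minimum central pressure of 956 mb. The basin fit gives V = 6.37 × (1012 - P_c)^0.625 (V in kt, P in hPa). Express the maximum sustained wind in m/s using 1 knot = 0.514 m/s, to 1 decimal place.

ΔP = 1012 − 956 = 56 mb.
V ≈ 6.37 × 56^0.625 = 6.37 × 12.377 ≈ 78.842 kt.
78.842 × 0.514 ≈ 40.52 m/s → 40.5 m/s.

40.5 m/s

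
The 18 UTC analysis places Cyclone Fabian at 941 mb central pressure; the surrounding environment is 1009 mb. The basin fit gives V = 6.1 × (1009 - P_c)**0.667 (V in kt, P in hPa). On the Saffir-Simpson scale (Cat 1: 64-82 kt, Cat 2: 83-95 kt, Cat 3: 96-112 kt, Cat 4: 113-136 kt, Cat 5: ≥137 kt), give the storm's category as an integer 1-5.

ΔP = 1009 − 941 = 68 mb.
V ≈ 6.1 × 68^0.667 = 6.1 × 16.68 ≈ 102 kt.
102 kt falls in the Category 3 band.

3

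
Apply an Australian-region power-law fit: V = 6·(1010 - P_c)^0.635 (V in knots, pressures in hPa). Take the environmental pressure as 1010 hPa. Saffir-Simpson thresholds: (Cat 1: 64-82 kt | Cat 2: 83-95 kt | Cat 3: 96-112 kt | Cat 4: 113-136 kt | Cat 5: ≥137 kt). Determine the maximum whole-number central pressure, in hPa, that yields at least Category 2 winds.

Category 2 begins at V = 83 kt.
Required ΔP = (83/6)^(1/0.635) = 13.833^1.575 ≈ 62.62 hPa.
P_c ≤ 1010 − 62.62 = 947.38, so the highest integer P_c is 947 hPa.

947 hPa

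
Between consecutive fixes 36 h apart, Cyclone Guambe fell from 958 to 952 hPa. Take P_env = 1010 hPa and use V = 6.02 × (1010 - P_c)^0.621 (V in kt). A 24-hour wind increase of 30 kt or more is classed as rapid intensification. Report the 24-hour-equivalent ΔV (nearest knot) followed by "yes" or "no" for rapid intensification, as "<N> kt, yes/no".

V₁: ΔP = 52, V ≈ 6.02 × 52^0.621 ≈ 70.02 kt.
V₂: ΔP = 58, V ≈ 6.02 × 58^0.621 ≈ 74.94 kt.
ΔV over 36 h = 4.92 kt → 24 h equivalent = 4.92 × 24/36 ≈ 3.28 kt.
3 kt < 30 kt ⇒ not rapid intensification.

3 kt, no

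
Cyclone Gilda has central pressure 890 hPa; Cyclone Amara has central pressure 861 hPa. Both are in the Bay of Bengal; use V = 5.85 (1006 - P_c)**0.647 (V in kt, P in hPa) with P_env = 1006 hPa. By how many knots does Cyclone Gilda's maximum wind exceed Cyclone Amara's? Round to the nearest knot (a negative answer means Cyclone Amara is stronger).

-20 kt

Cyclone Gilda: ΔP = 116; V ≈ 5.85 × 116^0.647 ≈ 126.72 kt.
Cyclone Amara: ΔP = 145; V ≈ 5.85 × 145^0.647 ≈ 146.41 kt.
Difference ≈ 126.72 − 146.41 = -19.69 → -20 kt.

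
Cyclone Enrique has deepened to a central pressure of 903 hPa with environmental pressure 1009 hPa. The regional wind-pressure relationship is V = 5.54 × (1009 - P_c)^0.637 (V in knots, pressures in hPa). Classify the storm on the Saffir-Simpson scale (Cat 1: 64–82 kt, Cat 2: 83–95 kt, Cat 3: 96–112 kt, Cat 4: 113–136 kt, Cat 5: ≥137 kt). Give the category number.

ΔP = 1009 − 903 = 106 hPa.
V ≈ 5.54 × 106^0.637 = 5.54 × 19.50 ≈ 108 kt.
108 kt falls in the Category 3 band.

3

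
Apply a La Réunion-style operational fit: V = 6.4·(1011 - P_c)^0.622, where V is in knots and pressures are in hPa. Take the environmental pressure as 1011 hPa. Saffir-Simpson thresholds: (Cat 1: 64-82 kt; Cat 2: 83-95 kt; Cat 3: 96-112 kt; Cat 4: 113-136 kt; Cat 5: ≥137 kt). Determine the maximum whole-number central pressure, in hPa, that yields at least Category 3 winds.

933 hPa

Category 3 begins at V = 96 kt.
Required ΔP = (96/6.4)^(1/0.622) = 15.000^1.608 ≈ 77.77 hPa.
P_c ≤ 1011 − 77.77 = 933.23, so the highest integer P_c is 933 hPa.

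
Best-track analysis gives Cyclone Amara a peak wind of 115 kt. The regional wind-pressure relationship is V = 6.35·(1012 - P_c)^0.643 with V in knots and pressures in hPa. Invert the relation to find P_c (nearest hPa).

922 hPa

ΔP = (V / 6.35)^(1/0.643) = (115/6.35)^1.555.
115/6.35 = 18.110; 18.110^1.555 ≈ 90.43 hPa.
P_c = 1012 − 90.43 = 921.57 ≈ 922 hPa.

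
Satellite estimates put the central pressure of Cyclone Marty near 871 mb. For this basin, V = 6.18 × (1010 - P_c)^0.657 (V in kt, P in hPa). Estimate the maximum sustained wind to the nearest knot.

158 kt

ΔP = 1010 − 871 = 139 mb.
139^0.657 ≈ 25.584.
V ≈ 6.18 × 25.584 ≈ 158.1 kt.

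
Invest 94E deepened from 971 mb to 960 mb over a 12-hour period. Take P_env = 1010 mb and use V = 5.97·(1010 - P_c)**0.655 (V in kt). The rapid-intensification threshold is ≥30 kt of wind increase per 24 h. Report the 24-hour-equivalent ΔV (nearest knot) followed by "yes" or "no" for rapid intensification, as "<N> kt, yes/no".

V₁: ΔP = 39, V ≈ 5.97 × 39^0.655 ≈ 65.78 kt.
V₂: ΔP = 50, V ≈ 5.97 × 50^0.655 ≈ 77.41 kt.
ΔV over 12 h = 11.63 kt → 24 h equivalent = 11.63 × 24/12 ≈ 23.26 kt.
23 kt < 30 kt ⇒ not rapid intensification.

23 kt, no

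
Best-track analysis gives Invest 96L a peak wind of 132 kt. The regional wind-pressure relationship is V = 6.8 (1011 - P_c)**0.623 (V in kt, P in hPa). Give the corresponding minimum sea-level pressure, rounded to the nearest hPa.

ΔP = (V / 6.8)^(1/0.623) = (132/6.8)^1.605.
132/6.8 = 19.412; 19.412^1.605 ≈ 116.82 hPa.
P_c = 1011 − 116.82 = 894.18 ≈ 894 hPa.

894 hPa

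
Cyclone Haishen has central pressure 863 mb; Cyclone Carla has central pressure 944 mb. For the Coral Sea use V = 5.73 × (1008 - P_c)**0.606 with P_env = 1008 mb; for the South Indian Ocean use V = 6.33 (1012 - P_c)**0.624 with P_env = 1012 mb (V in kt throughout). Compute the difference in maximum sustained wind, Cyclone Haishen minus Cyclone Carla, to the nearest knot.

Cyclone Haishen: ΔP = 145; V ≈ 5.73 × 145^0.606 ≈ 116.93 kt.
Cyclone Carla: ΔP = 68; V ≈ 6.33 × 68^0.624 ≈ 88.08 kt.
Difference ≈ 116.93 − 88.08 = 28.85 → 29 kt.

29 kt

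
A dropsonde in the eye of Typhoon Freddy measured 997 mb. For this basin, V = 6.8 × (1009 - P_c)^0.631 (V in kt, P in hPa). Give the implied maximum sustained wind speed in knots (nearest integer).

33 kt

ΔP = 1009 − 997 = 12 mb.
12^0.631 ≈ 4.797.
V ≈ 6.8 × 4.797 ≈ 32.6 kt.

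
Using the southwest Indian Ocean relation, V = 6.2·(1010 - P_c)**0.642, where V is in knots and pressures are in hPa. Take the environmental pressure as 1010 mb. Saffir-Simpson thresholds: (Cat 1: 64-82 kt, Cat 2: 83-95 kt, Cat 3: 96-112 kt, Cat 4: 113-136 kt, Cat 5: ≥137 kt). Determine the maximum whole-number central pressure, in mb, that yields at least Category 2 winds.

953 mb

Category 2 begins at V = 83 kt.
Required ΔP = (83/6.2)^(1/0.642) = 13.387^1.558 ≈ 56.88 mb.
P_c ≤ 1010 − 56.88 = 953.12, so the highest integer P_c is 953 mb.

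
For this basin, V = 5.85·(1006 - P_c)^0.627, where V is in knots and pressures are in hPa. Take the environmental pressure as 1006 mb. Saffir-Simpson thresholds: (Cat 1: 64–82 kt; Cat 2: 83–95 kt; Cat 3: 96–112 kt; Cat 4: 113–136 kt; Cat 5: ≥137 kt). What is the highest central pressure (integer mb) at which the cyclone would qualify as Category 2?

937 mb

Category 2 begins at V = 83 kt.
Required ΔP = (83/5.85)^(1/0.627) = 14.188^1.595 ≈ 68.74 mb.
P_c ≤ 1006 − 68.74 = 937.26, so the highest integer P_c is 937 mb.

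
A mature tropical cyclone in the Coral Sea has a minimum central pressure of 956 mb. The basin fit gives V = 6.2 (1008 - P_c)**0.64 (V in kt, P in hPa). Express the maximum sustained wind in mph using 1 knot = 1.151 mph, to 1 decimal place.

89.5 mph

ΔP = 1008 − 956 = 52 mb.
V ≈ 6.2 × 52^0.64 = 6.2 × 12.538 ≈ 77.738 kt.
77.738 × 1.151 ≈ 89.48 mph → 89.5 mph.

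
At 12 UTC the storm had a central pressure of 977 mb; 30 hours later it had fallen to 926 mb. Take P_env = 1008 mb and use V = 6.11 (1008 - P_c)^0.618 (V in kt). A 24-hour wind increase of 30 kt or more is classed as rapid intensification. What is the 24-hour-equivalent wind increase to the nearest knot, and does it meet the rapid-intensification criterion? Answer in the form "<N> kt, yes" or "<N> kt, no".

34 kt, yes

V₁: ΔP = 31, V ≈ 6.11 × 31^0.618 ≈ 51.02 kt.
V₂: ΔP = 82, V ≈ 6.11 × 82^0.618 ≈ 93.06 kt.
ΔV over 30 h = 42.04 kt → 24 h equivalent = 42.04 × 24/30 ≈ 33.63 kt.
34 kt ≥ 30 kt ⇒ rapid intensification.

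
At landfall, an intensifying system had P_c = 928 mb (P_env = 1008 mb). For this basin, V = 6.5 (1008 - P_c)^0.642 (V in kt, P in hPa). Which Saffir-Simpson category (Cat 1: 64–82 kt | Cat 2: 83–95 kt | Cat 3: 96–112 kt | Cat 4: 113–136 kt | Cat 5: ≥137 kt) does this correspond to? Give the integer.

ΔP = 1008 − 928 = 80 mb.
V ≈ 6.5 × 80^0.642 = 6.5 × 16.66 ≈ 108 kt.
108 kt falls in the Category 3 band.

3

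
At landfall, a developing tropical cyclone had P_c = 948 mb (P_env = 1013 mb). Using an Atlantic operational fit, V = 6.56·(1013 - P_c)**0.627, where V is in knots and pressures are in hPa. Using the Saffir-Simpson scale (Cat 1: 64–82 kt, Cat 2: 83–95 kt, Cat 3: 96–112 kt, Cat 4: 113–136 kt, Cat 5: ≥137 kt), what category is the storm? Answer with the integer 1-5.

ΔP = 1013 − 948 = 65 mb.
V ≈ 6.56 × 65^0.627 = 6.56 × 13.70 ≈ 90 kt.
90 kt falls in the Category 2 band.

2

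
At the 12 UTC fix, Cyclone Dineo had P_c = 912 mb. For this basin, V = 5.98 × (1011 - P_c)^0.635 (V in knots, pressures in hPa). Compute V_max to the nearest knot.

111 kt

ΔP = 1011 − 912 = 99 mb.
99^0.635 ≈ 18.502.
V ≈ 5.98 × 18.502 ≈ 110.6 kt.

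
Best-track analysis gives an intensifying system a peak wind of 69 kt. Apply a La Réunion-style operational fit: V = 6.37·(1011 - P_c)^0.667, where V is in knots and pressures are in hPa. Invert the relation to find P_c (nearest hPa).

ΔP = (V / 6.37)^(1/0.667) = (69/6.37)^1.499.
69/6.37 = 10.832; 10.832^1.499 ≈ 35.59 hPa.
P_c = 1011 − 35.59 = 975.41 ≈ 975 hPa.

975 hPa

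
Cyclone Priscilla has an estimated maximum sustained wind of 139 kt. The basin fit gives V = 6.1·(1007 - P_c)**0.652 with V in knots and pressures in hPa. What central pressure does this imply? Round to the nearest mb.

886 mb

ΔP = (V / 6.1)^(1/0.652) = (139/6.1)^1.534.
139/6.1 = 22.787; 22.787^1.534 ≈ 120.88 mb.
P_c = 1007 − 120.88 = 886.12 ≈ 886 mb.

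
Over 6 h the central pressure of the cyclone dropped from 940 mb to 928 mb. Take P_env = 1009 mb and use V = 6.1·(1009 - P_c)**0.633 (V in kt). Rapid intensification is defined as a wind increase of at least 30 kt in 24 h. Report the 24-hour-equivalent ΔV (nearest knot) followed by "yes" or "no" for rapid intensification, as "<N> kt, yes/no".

38 kt, yes

V₁: ΔP = 69, V ≈ 6.1 × 69^0.633 ≈ 88.99 kt.
V₂: ΔP = 81, V ≈ 6.1 × 81^0.633 ≈ 98.49 kt.
ΔV over 6 h = 9.50 kt → 24 h equivalent = 9.50 × 24/6 ≈ 38.00 kt.
38 kt ≥ 30 kt ⇒ rapid intensification.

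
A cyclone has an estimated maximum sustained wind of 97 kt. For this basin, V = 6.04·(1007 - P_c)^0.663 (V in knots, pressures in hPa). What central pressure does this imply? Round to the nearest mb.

ΔP = (V / 6.04)^(1/0.663) = (97/6.04)^1.508.
97/6.04 = 16.060; 16.060^1.508 ≈ 65.86 mb.
P_c = 1007 − 65.86 = 941.14 ≈ 941 mb.

941 mb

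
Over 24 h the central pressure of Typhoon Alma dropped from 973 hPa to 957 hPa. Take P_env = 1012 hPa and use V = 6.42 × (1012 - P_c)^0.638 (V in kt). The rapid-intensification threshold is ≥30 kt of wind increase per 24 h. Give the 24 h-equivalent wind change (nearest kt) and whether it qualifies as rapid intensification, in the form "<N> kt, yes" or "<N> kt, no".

V₁: ΔP = 39, V ≈ 6.42 × 39^0.638 ≈ 66.47 kt.
V₂: ΔP = 55, V ≈ 6.42 × 55^0.638 ≈ 82.77 kt.
ΔV over 24 h = 16.30 kt → 24 h equivalent = 16.30 × 24/24 ≈ 16.30 kt.
16 kt < 30 kt ⇒ not rapid intensification.

16 kt, no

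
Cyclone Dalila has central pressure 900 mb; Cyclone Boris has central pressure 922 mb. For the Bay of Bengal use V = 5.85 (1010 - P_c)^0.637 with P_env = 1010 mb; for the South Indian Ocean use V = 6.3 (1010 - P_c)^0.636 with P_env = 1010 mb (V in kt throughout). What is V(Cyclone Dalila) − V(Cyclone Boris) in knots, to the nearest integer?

Cyclone Dalila: ΔP = 110; V ≈ 5.85 × 110^0.637 ≈ 116.82 kt.
Cyclone Boris: ΔP = 88; V ≈ 6.3 × 88^0.636 ≈ 108.65 kt.
Difference ≈ 116.82 − 108.65 = 8.17 → 8 kt.

8 kt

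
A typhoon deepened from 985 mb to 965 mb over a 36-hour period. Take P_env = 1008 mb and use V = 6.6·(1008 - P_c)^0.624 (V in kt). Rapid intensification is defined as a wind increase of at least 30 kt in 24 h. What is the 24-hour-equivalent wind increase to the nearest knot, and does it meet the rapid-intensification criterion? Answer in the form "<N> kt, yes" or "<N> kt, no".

15 kt, no

V₁: ΔP = 23, V ≈ 6.6 × 23^0.624 ≈ 46.69 kt.
V₂: ΔP = 43, V ≈ 6.6 × 43^0.624 ≈ 69.00 kt.
ΔV over 36 h = 22.31 kt → 24 h equivalent = 22.31 × 24/36 ≈ 14.87 kt.
15 kt < 30 kt ⇒ not rapid intensification.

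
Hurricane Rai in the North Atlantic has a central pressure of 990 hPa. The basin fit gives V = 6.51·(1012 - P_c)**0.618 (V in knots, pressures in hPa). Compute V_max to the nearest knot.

ΔP = 1012 − 990 = 22 hPa.
22^0.618 ≈ 6.755.
V ≈ 6.51 × 6.755 ≈ 44.0 kt.

44 kt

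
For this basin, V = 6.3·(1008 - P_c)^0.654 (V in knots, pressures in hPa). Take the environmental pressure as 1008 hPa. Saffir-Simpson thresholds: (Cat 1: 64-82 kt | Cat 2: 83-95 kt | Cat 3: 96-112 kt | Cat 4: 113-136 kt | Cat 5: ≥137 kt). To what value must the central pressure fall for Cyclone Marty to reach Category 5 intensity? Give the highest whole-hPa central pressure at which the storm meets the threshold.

897 hPa

Category 5 begins at V = 137 kt.
Required ΔP = (137/6.3)^(1/0.654) = 21.746^1.529 ≈ 110.90 hPa.
P_c ≤ 1008 − 110.90 = 897.10, so the highest integer P_c is 897 hPa.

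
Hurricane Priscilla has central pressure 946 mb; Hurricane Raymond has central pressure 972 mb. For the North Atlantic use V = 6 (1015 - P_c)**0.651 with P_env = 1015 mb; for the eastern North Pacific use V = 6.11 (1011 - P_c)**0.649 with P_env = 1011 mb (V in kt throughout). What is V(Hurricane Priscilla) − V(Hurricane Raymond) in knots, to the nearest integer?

Hurricane Priscilla: ΔP = 69; V ≈ 6 × 69^0.651 ≈ 94.46 kt.
Hurricane Raymond: ΔP = 39; V ≈ 6.11 × 39^0.649 ≈ 65.86 kt.
Difference ≈ 94.46 − 65.86 = 28.60 → 29 kt.

29 kt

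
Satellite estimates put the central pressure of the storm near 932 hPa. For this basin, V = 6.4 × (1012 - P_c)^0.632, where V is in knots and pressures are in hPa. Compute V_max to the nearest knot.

ΔP = 1012 − 932 = 80 hPa.
80^0.632 ≈ 15.950.
V ≈ 6.4 × 15.950 ≈ 102.1 kt.

102 kt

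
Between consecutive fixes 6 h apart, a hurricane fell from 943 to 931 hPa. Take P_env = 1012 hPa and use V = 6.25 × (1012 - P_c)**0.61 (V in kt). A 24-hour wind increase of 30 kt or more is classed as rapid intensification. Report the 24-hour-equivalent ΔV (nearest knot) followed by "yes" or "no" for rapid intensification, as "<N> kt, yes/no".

34 kt, yes

V₁: ΔP = 69, V ≈ 6.25 × 69^0.61 ≈ 82.71 kt.
V₂: ΔP = 81, V ≈ 6.25 × 81^0.61 ≈ 91.21 kt.
ΔV over 6 h = 8.50 kt → 24 h equivalent = 8.50 × 24/6 ≈ 34.00 kt.
34 kt ≥ 30 kt ⇒ rapid intensification.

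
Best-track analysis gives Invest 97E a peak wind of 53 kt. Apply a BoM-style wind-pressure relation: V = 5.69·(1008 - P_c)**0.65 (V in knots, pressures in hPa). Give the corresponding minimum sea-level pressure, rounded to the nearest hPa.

ΔP = (V / 5.69)^(1/0.65) = (53/5.69)^1.538.
53/5.69 = 9.315; 9.315^1.538 ≈ 30.98 hPa.
P_c = 1008 − 30.98 = 977.02 ≈ 977 hPa.

977 hPa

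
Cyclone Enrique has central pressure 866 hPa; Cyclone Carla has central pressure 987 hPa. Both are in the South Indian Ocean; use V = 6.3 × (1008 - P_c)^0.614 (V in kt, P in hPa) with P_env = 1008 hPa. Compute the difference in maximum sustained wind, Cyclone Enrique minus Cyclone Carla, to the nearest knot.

Cyclone Enrique: ΔP = 142; V ≈ 6.3 × 142^0.614 ≈ 132.08 kt.
Cyclone Carla: ΔP = 21; V ≈ 6.3 × 21^0.614 ≈ 40.85 kt.
Difference ≈ 132.08 − 40.85 = 91.23 → 91 kt.

91 kt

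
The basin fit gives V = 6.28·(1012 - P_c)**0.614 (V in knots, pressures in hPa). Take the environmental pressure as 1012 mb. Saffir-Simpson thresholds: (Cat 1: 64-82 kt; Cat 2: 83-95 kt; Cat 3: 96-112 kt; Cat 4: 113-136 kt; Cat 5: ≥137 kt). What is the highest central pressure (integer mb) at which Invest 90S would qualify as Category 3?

Category 3 begins at V = 96 kt.
Required ΔP = (96/6.28)^(1/0.614) = 15.287^1.629 ≈ 84.89 mb.
P_c ≤ 1012 − 84.89 = 927.11, so the highest integer P_c is 927 mb.

927 mb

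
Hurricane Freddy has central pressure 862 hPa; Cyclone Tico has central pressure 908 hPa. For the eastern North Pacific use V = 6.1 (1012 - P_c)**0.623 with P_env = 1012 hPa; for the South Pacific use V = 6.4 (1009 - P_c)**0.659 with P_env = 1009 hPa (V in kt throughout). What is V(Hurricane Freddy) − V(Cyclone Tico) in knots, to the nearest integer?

4 kt

Hurricane Freddy: ΔP = 150; V ≈ 6.1 × 150^0.623 ≈ 138.37 kt.
Cyclone Tico: ΔP = 101; V ≈ 6.4 × 101^0.659 ≈ 133.98 kt.
Difference ≈ 138.37 − 133.98 = 4.39 → 4 kt.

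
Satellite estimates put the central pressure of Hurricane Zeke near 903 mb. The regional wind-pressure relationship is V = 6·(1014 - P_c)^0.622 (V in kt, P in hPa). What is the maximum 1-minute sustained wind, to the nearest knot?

112 kt

ΔP = 1014 − 903 = 111 mb.
111^0.622 ≈ 18.715.
V ≈ 6 × 18.715 ≈ 112.3 kt.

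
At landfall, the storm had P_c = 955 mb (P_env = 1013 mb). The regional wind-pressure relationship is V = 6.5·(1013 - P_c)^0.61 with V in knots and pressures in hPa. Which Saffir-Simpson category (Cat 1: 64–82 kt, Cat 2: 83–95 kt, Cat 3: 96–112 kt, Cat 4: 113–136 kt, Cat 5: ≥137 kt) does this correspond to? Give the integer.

1

ΔP = 1013 − 955 = 58 mb.
V ≈ 6.5 × 58^0.61 = 6.5 × 11.90 ≈ 77 kt.
77 kt falls in the Category 1 band.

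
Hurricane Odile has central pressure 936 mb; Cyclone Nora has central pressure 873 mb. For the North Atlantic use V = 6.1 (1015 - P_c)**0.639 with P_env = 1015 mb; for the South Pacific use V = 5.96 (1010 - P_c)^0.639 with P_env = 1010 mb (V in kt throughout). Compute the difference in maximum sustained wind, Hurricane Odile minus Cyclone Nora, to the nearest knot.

Hurricane Odile: ΔP = 79; V ≈ 6.1 × 79^0.639 ≈ 99.52 kt.
Cyclone Nora: ΔP = 137; V ≈ 5.96 × 137^0.639 ≈ 138.23 kt.
Difference ≈ 99.52 − 138.23 = -38.71 → -39 kt.

-39 kt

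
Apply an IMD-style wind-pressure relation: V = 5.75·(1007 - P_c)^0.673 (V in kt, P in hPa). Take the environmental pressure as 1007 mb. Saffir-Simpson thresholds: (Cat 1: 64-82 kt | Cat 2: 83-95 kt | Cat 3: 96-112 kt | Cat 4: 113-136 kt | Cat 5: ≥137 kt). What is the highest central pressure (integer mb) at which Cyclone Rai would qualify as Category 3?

941 mb

Category 3 begins at V = 96 kt.
Required ΔP = (96/5.75)^(1/0.673) = 16.696^1.486 ≈ 65.56 mb.
P_c ≤ 1007 − 65.56 = 941.44, so the highest integer P_c is 941 mb.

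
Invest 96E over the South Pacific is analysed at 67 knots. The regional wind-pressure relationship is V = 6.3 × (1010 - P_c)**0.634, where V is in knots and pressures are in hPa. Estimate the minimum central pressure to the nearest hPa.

ΔP = (V / 6.3)^(1/0.634) = (67/6.3)^1.577.
67/6.3 = 10.635; 10.635^1.577 ≈ 41.63 hPa.
P_c = 1010 − 41.63 = 968.37 ≈ 968 hPa.

968 hPa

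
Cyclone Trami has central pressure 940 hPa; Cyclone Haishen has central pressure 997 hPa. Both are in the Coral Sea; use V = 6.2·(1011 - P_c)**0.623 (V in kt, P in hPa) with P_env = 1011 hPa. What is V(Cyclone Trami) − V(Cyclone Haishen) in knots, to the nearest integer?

Cyclone Trami: ΔP = 71; V ≈ 6.2 × 71^0.623 ≈ 88.25 kt.
Cyclone Haishen: ΔP = 14; V ≈ 6.2 × 14^0.623 ≈ 32.09 kt.
Difference ≈ 88.25 − 32.09 = 56.16 → 56 kt.

56 kt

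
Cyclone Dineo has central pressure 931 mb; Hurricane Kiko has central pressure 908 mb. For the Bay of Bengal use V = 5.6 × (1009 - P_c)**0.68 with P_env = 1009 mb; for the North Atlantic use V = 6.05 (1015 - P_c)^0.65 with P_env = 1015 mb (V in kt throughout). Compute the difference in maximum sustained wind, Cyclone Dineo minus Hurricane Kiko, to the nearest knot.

Cyclone Dineo: ΔP = 78; V ≈ 5.6 × 78^0.68 ≈ 108.35 kt.
Hurricane Kiko: ΔP = 107; V ≈ 6.05 × 107^0.65 ≈ 126.14 kt.
Difference ≈ 108.35 − 126.14 = -17.79 → -18 kt.

-18 kt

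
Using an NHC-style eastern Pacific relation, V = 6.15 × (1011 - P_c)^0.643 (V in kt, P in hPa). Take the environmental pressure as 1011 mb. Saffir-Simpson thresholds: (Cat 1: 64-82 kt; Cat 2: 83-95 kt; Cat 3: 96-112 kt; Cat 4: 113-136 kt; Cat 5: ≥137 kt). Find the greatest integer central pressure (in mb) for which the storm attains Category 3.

939 mb

Category 3 begins at V = 96 kt.
Required ΔP = (96/6.15)^(1/0.643) = 15.610^1.555 ≈ 71.78 mb.
P_c ≤ 1011 − 71.78 = 939.22, so the highest integer P_c is 939 mb.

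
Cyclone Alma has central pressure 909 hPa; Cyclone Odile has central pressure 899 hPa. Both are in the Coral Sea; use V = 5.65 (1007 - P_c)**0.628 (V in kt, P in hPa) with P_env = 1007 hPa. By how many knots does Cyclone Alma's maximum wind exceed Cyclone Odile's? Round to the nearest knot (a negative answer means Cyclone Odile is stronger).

-6 kt

Cyclone Alma: ΔP = 98; V ≈ 5.65 × 98^0.628 ≈ 100.59 kt.
Cyclone Odile: ΔP = 108; V ≈ 5.65 × 108^0.628 ≈ 106.91 kt.
Difference ≈ 100.59 − 106.91 = -6.32 → -6 kt.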